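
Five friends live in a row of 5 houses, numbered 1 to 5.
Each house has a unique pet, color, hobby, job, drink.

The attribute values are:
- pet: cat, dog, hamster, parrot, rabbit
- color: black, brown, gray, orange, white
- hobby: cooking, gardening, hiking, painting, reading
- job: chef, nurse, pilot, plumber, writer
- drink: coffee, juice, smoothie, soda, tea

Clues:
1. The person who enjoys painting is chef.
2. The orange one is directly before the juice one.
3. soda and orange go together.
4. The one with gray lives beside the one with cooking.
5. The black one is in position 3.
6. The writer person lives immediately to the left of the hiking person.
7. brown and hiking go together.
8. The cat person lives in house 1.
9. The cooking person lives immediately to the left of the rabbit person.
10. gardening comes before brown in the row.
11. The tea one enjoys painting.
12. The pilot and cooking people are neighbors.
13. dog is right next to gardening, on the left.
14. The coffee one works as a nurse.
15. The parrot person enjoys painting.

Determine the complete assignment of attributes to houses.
Solution:

House | Pet | Color | Hobby | Job | Drink
-----------------------------------------
  1   | cat | gray | reading | pilot | smoothie
  2   | dog | orange | cooking | plumber | soda
  3   | rabbit | black | gardening | writer | juice
  4   | hamster | brown | hiking | nurse | coffee
  5   | parrot | white | painting | chef | tea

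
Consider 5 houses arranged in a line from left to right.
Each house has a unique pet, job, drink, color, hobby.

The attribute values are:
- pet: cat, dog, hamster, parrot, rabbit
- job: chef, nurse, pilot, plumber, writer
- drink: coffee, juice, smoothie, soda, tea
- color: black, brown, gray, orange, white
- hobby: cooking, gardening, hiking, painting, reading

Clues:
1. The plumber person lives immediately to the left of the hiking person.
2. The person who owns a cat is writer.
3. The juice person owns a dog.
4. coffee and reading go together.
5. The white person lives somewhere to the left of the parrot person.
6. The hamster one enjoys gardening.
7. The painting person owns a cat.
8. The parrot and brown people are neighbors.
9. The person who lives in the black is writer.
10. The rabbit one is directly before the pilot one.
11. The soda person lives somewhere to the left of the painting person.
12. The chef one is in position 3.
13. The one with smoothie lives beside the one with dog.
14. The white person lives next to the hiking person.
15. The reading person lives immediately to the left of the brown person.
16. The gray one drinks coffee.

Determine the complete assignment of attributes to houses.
Solution:

House | Pet | Job | Drink | Color | Hobby
-----------------------------------------
  1   | rabbit | plumber | smoothie | white | cooking
  2   | dog | pilot | juice | orange | hiking
  3   | parrot | chef | coffee | gray | reading
  4   | hamster | nurse | soda | brown | gardening
  5   | cat | writer | tea | black | painting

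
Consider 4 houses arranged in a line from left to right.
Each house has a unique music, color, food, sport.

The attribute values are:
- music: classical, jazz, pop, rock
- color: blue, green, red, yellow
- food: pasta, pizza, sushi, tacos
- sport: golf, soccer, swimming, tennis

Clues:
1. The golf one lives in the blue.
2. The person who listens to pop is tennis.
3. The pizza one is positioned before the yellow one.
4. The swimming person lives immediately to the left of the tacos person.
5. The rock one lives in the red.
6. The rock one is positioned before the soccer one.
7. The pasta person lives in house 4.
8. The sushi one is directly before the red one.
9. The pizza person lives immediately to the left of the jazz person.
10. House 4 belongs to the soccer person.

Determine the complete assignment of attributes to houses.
Solution:

House | Music | Color | Food | Sport
------------------------------------
  1   | pop | green | sushi | tennis
  2   | rock | red | pizza | swimming
  3   | jazz | blue | tacos | golf
  4   | classical | yellow | pasta | soccer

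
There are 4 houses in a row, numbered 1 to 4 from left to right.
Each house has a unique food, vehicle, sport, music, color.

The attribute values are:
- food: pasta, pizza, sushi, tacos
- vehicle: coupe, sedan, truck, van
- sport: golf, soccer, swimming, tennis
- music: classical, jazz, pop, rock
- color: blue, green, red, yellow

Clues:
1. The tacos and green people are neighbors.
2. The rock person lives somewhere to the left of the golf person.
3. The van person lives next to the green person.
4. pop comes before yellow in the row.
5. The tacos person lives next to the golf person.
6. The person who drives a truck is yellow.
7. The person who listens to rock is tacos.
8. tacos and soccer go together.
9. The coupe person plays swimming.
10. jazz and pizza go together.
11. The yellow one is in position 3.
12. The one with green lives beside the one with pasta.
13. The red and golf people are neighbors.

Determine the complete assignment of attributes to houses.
Solution:

House | Food | Vehicle | Sport | Music | Color
----------------------------------------------
  1   | tacos | van | soccer | rock | red
  2   | sushi | sedan | golf | pop | green
  3   | pasta | truck | tennis | classical | yellow
  4   | pizza | coupe | swimming | jazz | blue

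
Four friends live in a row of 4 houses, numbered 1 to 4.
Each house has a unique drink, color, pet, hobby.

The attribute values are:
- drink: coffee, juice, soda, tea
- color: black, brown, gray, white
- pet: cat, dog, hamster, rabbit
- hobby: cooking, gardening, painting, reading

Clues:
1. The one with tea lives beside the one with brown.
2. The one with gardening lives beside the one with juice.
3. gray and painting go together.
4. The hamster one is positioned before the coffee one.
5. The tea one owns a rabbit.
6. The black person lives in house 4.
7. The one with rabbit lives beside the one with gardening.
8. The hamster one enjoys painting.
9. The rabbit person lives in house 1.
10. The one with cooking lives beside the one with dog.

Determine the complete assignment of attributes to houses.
Solution:

House | Drink | Color | Pet | Hobby
-----------------------------------
  1   | tea | white | rabbit | cooking
  2   | soda | brown | dog | gardening
  3   | juice | gray | hamster | painting
  4   | coffee | black | cat | reading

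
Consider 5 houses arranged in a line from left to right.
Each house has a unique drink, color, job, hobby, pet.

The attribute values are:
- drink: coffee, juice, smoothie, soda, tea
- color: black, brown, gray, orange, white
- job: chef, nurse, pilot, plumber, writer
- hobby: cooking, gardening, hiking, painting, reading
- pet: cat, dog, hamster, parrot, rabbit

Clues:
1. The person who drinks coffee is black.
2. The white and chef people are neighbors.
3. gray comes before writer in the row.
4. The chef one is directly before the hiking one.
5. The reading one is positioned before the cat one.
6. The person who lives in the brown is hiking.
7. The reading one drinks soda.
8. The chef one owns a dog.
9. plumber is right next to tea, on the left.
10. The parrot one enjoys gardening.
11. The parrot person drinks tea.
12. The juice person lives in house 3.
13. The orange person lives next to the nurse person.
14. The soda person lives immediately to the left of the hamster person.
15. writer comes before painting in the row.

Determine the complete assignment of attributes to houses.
Solution:

House | Drink | Color | Job | Hobby | Pet
-----------------------------------------
  1   | smoothie | white | pilot | cooking | rabbit
  2   | soda | gray | chef | reading | dog
  3   | juice | brown | plumber | hiking | hamster
  4   | tea | orange | writer | gardening | parrot
  5   | coffee | black | nurse | painting | cat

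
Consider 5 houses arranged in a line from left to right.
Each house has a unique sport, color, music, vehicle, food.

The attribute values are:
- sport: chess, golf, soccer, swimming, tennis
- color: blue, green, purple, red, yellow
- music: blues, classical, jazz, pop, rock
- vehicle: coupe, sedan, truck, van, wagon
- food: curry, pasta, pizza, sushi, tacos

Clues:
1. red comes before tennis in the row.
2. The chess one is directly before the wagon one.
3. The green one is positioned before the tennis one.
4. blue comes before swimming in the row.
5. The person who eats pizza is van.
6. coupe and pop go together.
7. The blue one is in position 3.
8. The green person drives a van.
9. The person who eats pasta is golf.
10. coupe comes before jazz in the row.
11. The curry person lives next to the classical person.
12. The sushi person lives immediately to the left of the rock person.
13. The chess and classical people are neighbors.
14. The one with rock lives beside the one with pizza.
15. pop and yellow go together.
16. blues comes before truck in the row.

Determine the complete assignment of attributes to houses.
Solution:

House | Sport | Color | Music | Vehicle | Food
----------------------------------------------
  1   | chess | yellow | pop | coupe | curry
  2   | soccer | red | classical | wagon | sushi
  3   | golf | blue | rock | sedan | pasta
  4   | swimming | green | blues | van | pizza
  5   | tennis | purple | jazz | truck | tacos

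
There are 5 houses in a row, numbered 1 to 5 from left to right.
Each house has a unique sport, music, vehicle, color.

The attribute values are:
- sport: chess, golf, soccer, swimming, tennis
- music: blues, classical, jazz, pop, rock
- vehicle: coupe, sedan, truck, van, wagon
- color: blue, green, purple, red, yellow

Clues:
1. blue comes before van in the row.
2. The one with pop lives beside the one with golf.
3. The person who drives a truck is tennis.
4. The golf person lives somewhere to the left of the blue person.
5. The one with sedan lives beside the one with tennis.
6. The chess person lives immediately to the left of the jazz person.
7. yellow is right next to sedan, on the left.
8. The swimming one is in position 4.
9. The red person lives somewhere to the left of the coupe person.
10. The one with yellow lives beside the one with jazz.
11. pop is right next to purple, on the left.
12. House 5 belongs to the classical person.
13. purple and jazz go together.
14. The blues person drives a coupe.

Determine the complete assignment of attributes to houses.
Solution:

House | Sport | Music | Vehicle | Color
---------------------------------------
  1   | chess | pop | wagon | yellow
  2   | golf | jazz | sedan | purple
  3   | tennis | rock | truck | red
  4   | swimming | blues | coupe | blue
  5   | soccer | classical | van | green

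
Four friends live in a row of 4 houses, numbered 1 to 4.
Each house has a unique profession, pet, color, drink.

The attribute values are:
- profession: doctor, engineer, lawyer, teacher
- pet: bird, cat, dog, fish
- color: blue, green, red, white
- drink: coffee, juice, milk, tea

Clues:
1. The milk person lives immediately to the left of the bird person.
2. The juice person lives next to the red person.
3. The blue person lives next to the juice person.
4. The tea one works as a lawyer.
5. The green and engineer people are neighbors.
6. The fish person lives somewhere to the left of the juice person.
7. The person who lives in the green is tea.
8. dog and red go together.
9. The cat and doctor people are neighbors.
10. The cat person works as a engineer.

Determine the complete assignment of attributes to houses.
Solution:

House | Profession | Pet | Color | Drink
----------------------------------------
  1   | lawyer | fish | green | tea
  2   | engineer | cat | blue | milk
  3   | doctor | bird | white | juice
  4   | teacher | dog | red | coffee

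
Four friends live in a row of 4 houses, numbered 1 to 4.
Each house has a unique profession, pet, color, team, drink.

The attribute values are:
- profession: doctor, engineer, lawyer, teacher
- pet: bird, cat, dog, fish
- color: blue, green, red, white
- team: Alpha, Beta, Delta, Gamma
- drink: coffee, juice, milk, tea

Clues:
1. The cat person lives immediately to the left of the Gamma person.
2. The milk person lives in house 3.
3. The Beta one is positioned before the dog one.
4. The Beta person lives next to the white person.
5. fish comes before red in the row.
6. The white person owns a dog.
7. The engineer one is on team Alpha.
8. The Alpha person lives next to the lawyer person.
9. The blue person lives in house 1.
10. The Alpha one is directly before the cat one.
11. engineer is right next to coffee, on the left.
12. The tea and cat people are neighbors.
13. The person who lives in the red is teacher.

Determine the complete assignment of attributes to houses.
Solution:

House | Profession | Pet | Color | Team | Drink
-----------------------------------------------
  1   | engineer | fish | blue | Alpha | tea
  2   | lawyer | cat | green | Beta | coffee
  3   | doctor | dog | white | Gamma | milk
  4   | teacher | bird | red | Delta | juice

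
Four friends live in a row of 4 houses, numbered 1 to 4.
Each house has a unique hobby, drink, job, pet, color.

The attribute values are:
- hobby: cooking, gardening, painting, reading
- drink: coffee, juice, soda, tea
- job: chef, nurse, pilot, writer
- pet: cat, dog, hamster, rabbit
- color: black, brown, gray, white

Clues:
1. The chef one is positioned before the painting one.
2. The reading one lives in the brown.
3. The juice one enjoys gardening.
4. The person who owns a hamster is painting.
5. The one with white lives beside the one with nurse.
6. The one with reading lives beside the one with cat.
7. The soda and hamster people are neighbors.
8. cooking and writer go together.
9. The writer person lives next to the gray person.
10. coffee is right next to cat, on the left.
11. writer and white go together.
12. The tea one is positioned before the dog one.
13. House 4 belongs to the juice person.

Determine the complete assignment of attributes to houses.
Solution:

House | Hobby | Drink | Job | Pet | Color
-----------------------------------------
  1   | reading | coffee | chef | rabbit | brown
  2   | cooking | soda | writer | cat | white
  3   | painting | tea | nurse | hamster | gray
  4   | gardening | juice | pilot | dog | black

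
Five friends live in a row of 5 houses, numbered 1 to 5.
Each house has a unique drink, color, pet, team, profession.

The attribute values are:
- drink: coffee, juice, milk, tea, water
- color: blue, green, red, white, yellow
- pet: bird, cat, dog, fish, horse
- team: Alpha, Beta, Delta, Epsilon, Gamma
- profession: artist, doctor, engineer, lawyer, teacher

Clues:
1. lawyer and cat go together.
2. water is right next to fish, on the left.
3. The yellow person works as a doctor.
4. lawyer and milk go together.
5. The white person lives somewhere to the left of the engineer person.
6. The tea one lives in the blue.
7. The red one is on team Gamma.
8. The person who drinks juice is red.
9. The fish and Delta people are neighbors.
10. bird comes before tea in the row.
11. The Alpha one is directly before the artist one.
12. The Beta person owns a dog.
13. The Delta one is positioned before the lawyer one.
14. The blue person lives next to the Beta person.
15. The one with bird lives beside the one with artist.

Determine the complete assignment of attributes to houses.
Solution:

House | Drink | Color | Pet | Team | Profession
-----------------------------------------------
  1   | water | white | bird | Alpha | teacher
  2   | juice | red | fish | Gamma | artist
  3   | tea | blue | horse | Delta | engineer
  4   | coffee | yellow | dog | Beta | doctor
  5   | milk | green | cat | Epsilon | lawyer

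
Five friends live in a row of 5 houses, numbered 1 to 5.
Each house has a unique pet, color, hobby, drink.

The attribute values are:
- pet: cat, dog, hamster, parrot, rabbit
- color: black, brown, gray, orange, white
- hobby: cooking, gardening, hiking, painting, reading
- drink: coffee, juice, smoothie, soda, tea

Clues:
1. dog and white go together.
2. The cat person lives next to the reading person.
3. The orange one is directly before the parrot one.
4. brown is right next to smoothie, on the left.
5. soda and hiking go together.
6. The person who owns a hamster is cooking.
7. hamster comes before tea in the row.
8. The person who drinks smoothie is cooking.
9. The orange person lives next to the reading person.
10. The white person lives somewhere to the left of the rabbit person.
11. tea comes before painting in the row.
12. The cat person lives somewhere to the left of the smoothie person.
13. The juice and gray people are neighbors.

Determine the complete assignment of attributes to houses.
Solution:

House | Pet | Color | Hobby | Drink
-----------------------------------
  1   | cat | orange | hiking | soda
  2   | parrot | brown | reading | juice
  3   | hamster | gray | cooking | smoothie
  4   | dog | white | gardening | tea
  5   | rabbit | black | painting | coffee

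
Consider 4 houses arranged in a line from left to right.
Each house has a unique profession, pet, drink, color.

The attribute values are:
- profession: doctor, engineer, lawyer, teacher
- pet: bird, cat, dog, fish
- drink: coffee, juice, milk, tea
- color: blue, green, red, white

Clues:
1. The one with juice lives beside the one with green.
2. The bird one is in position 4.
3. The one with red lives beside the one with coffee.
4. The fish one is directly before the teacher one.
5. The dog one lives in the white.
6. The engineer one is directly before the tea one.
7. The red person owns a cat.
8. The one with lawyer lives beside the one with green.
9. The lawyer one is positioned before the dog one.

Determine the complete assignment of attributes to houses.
Solution:

House | Profession | Pet | Drink | Color
----------------------------------------
  1   | lawyer | cat | juice | red
  2   | engineer | fish | coffee | green
  3   | teacher | dog | tea | white
  4   | doctor | bird | milk | blue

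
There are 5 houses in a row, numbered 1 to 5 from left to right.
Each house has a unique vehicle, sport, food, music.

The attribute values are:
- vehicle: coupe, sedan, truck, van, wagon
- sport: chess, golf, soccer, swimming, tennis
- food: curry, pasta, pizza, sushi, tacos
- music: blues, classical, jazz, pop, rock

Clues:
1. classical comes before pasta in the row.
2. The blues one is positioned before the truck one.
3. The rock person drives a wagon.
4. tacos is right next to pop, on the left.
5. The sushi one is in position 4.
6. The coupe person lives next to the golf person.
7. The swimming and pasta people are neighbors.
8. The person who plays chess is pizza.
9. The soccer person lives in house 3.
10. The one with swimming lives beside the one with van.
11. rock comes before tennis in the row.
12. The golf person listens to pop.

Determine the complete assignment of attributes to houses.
Solution:

House | Vehicle | Sport | Food | Music
--------------------------------------
  1   | coupe | swimming | tacos | classical
  2   | van | golf | pasta | pop
  3   | wagon | soccer | curry | rock
  4   | sedan | tennis | sushi | blues
  5   | truck | chess | pizza | jazz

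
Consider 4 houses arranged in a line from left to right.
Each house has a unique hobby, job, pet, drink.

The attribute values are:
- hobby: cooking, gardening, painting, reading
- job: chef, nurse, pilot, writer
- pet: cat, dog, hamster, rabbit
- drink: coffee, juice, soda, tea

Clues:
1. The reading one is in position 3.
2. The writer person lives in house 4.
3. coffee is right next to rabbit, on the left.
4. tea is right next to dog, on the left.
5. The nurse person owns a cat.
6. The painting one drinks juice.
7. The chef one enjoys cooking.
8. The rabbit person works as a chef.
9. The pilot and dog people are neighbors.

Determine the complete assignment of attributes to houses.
Solution:

House | Hobby | Job | Pet | Drink
---------------------------------
  1   | gardening | nurse | cat | coffee
  2   | cooking | chef | rabbit | soda
  3   | reading | pilot | hamster | tea
  4   | painting | writer | dog | juice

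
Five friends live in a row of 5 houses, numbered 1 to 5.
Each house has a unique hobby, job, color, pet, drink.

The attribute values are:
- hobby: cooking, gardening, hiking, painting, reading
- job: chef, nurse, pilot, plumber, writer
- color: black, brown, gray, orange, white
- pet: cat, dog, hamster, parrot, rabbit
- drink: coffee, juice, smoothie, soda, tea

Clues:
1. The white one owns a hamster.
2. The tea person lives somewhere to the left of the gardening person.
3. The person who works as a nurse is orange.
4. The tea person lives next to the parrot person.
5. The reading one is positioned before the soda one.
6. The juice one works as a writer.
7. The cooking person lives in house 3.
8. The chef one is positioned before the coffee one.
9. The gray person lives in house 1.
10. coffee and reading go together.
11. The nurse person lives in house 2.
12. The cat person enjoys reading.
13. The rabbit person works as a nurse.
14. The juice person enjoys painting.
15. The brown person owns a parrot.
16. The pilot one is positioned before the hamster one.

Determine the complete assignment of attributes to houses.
Solution:

House | Hobby | Job | Color | Pet | Drink
-----------------------------------------
  1   | painting | writer | gray | dog | juice
  2   | hiking | nurse | orange | rabbit | tea
  3   | cooking | chef | brown | parrot | smoothie
  4   | reading | pilot | black | cat | coffee
  5   | gardening | plumber | white | hamster | soda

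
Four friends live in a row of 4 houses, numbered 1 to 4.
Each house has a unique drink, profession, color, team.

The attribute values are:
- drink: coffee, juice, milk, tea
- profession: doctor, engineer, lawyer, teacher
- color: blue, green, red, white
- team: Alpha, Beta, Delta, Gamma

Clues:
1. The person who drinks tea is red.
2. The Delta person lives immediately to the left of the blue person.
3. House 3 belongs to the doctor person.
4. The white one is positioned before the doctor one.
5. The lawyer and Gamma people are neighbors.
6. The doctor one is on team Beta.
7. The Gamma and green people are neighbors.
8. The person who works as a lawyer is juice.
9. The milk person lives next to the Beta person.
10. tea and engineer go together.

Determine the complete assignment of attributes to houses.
Solution:

House | Drink | Profession | Color | Team
-----------------------------------------
  1   | juice | lawyer | white | Delta
  2   | milk | teacher | blue | Gamma
  3   | coffee | doctor | green | Beta
  4   | tea | engineer | red | Alpha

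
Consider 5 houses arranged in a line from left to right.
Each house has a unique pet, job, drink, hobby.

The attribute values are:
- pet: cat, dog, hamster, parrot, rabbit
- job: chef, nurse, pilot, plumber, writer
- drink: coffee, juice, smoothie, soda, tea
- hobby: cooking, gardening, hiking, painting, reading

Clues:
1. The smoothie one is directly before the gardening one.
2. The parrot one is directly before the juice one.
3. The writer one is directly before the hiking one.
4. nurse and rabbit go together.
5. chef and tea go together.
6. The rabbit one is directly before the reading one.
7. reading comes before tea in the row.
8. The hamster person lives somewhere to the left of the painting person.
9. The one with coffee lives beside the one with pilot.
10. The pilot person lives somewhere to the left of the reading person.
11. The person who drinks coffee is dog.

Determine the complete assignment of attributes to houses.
Solution:

House | Pet | Job | Drink | Hobby
---------------------------------
  1   | dog | writer | coffee | cooking
  2   | parrot | pilot | smoothie | hiking
  3   | rabbit | nurse | juice | gardening
  4   | hamster | plumber | soda | reading
  5   | cat | chef | tea | painting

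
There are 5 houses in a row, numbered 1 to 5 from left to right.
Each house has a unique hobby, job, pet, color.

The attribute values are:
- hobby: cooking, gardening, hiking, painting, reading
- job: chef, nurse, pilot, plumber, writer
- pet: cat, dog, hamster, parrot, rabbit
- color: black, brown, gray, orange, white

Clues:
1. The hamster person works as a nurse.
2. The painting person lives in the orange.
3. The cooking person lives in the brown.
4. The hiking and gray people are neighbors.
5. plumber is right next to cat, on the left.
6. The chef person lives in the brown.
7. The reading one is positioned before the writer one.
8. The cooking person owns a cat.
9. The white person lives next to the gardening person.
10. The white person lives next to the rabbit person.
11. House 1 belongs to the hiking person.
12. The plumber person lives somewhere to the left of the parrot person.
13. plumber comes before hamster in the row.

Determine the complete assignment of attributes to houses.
Solution:

House | Hobby | Job | Pet | Color
---------------------------------
  1   | hiking | pilot | dog | white
  2   | gardening | plumber | rabbit | gray
  3   | cooking | chef | cat | brown
  4   | reading | nurse | hamster | black
  5   | painting | writer | parrot | orange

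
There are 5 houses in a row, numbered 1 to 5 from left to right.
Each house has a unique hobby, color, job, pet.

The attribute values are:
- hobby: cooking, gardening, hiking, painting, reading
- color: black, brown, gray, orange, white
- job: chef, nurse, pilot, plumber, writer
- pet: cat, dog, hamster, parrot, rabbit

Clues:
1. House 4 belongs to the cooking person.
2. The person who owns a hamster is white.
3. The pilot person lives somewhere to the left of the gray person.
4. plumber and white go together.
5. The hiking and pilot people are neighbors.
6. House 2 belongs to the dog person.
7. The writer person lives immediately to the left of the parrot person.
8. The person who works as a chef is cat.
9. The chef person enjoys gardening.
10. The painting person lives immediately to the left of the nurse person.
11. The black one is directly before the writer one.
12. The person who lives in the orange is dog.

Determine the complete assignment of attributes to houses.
Solution:

House | Hobby | Color | Job | Pet
---------------------------------
  1   | gardening | black | chef | cat
  2   | hiking | orange | writer | dog
  3   | painting | brown | pilot | parrot
  4   | cooking | gray | nurse | rabbit
  5   | reading | white | plumber | hamster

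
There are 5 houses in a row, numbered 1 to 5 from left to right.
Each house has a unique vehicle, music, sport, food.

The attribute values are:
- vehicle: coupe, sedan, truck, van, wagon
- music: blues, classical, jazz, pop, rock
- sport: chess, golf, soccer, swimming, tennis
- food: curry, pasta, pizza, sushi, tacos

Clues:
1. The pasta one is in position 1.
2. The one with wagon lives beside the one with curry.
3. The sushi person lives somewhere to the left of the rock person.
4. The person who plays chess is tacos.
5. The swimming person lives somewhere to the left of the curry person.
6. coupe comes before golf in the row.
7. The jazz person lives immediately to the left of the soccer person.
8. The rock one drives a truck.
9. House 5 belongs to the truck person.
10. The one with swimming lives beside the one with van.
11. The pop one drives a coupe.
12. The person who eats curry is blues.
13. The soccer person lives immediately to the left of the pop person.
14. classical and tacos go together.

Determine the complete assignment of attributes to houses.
Solution:

House | Vehicle | Music | Sport | Food
--------------------------------------
  1   | wagon | jazz | swimming | pasta
  2   | van | blues | soccer | curry
  3   | coupe | pop | tennis | sushi
  4   | sedan | classical | chess | tacos
  5   | truck | rock | golf | pizza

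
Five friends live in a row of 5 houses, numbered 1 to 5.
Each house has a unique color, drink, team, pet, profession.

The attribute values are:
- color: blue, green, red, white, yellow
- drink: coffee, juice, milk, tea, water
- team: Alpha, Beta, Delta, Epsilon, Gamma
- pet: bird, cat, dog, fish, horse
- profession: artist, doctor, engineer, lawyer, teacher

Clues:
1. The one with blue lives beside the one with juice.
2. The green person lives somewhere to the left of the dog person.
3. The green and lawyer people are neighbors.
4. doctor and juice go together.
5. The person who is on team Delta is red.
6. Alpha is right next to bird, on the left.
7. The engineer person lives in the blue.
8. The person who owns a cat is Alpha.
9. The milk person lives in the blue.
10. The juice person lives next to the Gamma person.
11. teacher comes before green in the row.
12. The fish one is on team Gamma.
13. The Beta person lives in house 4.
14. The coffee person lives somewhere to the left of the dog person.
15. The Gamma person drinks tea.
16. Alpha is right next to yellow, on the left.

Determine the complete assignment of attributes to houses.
Solution:

House | Color | Drink | Team | Pet | Profession
-----------------------------------------------
  1   | blue | milk | Alpha | cat | engineer
  2   | yellow | juice | Epsilon | bird | doctor
  3   | white | tea | Gamma | fish | teacher
  4   | green | coffee | Beta | horse | artist
  5   | red | water | Delta | dog | lawyer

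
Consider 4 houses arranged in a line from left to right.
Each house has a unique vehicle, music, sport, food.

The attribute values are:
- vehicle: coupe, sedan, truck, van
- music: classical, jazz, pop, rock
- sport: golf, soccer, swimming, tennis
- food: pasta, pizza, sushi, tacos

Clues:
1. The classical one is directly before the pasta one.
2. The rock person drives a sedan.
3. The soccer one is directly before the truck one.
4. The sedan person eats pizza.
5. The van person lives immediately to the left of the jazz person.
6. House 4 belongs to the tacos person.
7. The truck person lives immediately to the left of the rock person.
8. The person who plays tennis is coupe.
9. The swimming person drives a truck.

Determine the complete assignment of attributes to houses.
Solution:

House | Vehicle | Music | Sport | Food
--------------------------------------
  1   | van | classical | soccer | sushi
  2   | truck | jazz | swimming | pasta
  3   | sedan | rock | golf | pizza
  4   | coupe | pop | tennis | tacos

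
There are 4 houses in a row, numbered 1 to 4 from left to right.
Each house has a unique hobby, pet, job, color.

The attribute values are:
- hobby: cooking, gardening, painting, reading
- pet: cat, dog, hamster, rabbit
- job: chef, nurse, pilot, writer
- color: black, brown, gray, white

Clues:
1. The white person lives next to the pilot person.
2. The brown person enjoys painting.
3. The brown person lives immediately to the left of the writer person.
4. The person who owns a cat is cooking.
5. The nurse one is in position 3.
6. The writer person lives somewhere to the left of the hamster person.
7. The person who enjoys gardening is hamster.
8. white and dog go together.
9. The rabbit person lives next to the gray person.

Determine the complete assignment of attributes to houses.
Solution:

House | Hobby | Pet | Job | Color
---------------------------------
  1   | painting | rabbit | chef | brown
  2   | cooking | cat | writer | gray
  3   | reading | dog | nurse | white
  4   | gardening | hamster | pilot | black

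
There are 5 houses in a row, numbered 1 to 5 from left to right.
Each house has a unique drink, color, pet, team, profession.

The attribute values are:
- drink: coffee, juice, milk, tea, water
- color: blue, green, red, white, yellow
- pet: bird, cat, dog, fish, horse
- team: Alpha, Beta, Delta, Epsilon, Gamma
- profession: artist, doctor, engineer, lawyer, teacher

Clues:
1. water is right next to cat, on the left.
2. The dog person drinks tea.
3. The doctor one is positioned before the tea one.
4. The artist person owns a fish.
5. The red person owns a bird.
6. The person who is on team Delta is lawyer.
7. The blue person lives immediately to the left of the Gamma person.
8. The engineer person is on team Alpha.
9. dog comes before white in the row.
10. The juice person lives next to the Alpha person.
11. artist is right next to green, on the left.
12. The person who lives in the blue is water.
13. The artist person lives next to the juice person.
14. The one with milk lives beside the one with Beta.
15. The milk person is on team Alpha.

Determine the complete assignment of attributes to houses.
Solution:

House | Drink | Color | Pet | Team | Profession
-----------------------------------------------
  1   | water | blue | fish | Epsilon | artist
  2   | juice | green | cat | Gamma | doctor
  3   | milk | red | bird | Alpha | engineer
  4   | tea | yellow | dog | Beta | teacher
  5   | coffee | white | horse | Delta | lawyer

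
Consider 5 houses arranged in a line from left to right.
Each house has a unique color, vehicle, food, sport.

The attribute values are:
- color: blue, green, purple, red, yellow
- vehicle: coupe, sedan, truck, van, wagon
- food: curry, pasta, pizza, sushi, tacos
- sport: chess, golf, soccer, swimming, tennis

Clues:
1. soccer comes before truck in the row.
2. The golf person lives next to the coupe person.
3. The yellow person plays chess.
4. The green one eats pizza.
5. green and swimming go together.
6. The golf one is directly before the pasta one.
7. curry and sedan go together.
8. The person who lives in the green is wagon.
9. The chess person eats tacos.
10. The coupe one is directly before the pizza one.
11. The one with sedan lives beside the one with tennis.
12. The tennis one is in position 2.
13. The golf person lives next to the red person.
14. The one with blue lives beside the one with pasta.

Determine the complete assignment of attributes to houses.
Solution:

House | Color | Vehicle | Food | Sport
--------------------------------------
  1   | blue | sedan | curry | golf
  2   | red | coupe | pasta | tennis
  3   | green | wagon | pizza | swimming
  4   | purple | van | sushi | soccer
  5   | yellow | truck | tacos | chess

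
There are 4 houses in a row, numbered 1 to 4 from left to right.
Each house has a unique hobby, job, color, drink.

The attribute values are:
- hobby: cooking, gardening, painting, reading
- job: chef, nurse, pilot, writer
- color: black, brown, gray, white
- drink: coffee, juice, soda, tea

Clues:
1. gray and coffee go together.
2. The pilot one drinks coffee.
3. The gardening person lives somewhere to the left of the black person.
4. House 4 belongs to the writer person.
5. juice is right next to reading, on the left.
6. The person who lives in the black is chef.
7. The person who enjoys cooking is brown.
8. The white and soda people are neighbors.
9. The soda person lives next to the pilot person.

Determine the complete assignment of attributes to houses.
Solution:

House | Hobby | Job | Color | Drink
-----------------------------------
  1   | gardening | nurse | white | juice
  2   | reading | chef | black | soda
  3   | painting | pilot | gray | coffee
  4   | cooking | writer | brown | tea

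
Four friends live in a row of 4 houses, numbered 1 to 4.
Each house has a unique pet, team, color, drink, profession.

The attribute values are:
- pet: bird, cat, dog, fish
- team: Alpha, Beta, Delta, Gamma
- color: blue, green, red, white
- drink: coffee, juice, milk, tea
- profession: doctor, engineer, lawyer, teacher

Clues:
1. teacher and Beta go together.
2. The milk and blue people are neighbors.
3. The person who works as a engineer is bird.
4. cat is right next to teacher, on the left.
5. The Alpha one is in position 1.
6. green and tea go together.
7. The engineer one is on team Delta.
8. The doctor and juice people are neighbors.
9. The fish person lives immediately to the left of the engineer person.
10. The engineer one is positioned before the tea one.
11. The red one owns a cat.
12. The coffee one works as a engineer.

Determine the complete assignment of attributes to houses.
Solution:

House | Pet | Team | Color | Drink | Profession
-----------------------------------------------
  1   | cat | Alpha | red | milk | doctor
  2   | fish | Beta | blue | juice | teacher
  3   | bird | Delta | white | coffee | engineer
  4   | dog | Gamma | green | tea | lawyer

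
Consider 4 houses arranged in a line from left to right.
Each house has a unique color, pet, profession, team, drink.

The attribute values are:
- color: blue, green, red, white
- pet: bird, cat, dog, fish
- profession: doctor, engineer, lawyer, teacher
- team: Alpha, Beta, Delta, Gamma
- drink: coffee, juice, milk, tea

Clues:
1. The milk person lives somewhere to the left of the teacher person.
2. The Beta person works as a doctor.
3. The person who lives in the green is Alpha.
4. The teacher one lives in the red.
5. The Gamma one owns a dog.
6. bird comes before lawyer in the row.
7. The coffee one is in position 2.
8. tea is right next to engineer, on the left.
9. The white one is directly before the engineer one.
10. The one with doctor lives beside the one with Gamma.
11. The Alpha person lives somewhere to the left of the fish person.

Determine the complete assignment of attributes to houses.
Solution:

House | Color | Pet | Profession | Team | Drink
-----------------------------------------------
  1   | white | bird | doctor | Beta | tea
  2   | blue | dog | engineer | Gamma | coffee
  3   | green | cat | lawyer | Alpha | milk
  4   | red | fish | teacher | Delta | juice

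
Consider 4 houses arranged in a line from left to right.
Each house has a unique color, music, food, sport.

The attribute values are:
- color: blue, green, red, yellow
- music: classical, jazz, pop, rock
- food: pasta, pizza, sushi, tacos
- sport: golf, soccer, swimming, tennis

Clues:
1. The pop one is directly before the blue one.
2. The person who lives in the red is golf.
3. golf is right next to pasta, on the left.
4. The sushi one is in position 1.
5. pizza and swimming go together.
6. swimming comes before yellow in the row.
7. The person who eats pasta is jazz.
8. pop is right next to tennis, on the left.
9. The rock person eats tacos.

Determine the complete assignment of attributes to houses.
Solution:

House | Color | Music | Food | Sport
------------------------------------
  1   | red | pop | sushi | golf
  2   | blue | jazz | pasta | tennis
  3   | green | classical | pizza | swimming
  4   | yellow | rock | tacos | soccer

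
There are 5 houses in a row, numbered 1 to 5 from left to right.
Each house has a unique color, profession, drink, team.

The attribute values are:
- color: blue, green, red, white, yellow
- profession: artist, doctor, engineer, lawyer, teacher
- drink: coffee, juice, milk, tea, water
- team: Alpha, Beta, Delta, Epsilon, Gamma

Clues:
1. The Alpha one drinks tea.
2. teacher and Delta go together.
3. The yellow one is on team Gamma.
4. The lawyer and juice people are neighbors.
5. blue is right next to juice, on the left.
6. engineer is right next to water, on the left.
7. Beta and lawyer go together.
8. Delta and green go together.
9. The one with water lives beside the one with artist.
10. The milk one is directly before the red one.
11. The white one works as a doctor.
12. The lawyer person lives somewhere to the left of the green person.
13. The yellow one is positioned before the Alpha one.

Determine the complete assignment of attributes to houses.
Solution:

House | Color | Profession | Drink | Team
-----------------------------------------
  1   | blue | lawyer | milk | Beta
  2   | red | engineer | juice | Epsilon
  3   | green | teacher | water | Delta
  4   | yellow | artist | coffee | Gamma
  5   | white | doctor | tea | Alpha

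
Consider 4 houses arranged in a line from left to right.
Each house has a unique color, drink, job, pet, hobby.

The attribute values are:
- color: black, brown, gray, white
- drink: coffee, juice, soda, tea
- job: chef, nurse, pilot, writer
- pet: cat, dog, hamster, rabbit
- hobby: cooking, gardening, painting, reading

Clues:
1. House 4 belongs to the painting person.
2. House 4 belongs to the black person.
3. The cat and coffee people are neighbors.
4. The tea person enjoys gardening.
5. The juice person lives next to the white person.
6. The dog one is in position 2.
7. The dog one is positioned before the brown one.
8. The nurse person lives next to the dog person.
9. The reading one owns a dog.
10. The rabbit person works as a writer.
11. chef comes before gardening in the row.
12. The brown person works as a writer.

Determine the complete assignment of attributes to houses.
Solution:

House | Color | Drink | Job | Pet | Hobby
-----------------------------------------
  1   | gray | juice | nurse | cat | cooking
  2   | white | coffee | chef | dog | reading
  3   | brown | tea | writer | rabbit | gardening
  4   | black | soda | pilot | hamster | painting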